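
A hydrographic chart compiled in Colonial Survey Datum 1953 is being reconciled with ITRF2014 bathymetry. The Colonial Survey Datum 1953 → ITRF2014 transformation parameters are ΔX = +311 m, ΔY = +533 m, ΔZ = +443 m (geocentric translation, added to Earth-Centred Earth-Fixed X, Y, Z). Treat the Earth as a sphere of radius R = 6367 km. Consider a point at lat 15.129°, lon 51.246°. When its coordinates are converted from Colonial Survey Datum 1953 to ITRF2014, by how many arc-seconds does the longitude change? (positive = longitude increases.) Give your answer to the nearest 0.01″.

Δλ = 3.06″

sin φ = 0.260993, cos φ = 0.965341, sin λ = 0.779841, cos λ = 0.625978.
East component: ΔE = −sin λ·ΔX + cos λ·ΔY = −(0.779841)(311) + (0.625978)(533) = 91.12 m.
1° of latitude spans πR/180 = 111125 m; at latitude φ, 1° of longitude spans that × cos φ = 107273.6 m, so Δλ = 91.12 / 107273.6 × 3600 = 3.058″.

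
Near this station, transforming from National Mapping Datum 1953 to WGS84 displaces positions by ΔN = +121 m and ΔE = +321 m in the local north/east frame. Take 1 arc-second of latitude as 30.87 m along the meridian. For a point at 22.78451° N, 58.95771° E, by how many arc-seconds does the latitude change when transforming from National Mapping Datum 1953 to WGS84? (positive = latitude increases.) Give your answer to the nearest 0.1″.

Δφ = 3.9″

1″ of latitude = 30.87 m, so Δφ = 121.0 / 30.87 = 3.920″.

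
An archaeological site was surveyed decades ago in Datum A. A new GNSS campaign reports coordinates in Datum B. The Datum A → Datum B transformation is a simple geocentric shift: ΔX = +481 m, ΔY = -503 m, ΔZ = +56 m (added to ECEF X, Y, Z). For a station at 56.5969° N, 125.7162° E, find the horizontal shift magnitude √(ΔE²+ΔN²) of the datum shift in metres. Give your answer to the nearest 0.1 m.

613.9 m

The local east axis at (φ, λ) is (−sin λ, cos λ, 0), so ΔE = −sin(125.7162°)·481 + cos(125.7162°)·(-503) = -96.90 m.
The local north axis is (−sin φ cos λ, −sin φ sin λ, cos φ), giving ΔN = 234.412 + 340.936 + 30.829 = 606.18 m.
Horizontal magnitude = √(ΔE² + ΔN²) = √((-96.90)² + 606.18²) = 613.87 m.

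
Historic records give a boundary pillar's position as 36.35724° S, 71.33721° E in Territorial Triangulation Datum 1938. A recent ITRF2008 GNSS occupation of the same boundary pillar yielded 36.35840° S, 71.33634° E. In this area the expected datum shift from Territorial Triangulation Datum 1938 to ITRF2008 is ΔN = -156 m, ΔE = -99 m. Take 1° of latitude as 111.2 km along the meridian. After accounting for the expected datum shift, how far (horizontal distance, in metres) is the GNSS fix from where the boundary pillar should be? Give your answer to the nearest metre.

34 m

Observed coordinate differences: Δφ = -0.00116°, Δλ = -0.00087°.
Converting to metres (1° lat = 111200 m, cos φ = 0.805336): observed ΔN = -129.0 m, observed ΔE = -77.9 m.
Subtracting the expected shift leaves a residual of -129.0 − (-156) = 27.0 m north and -77.9 − (-99) = 21.1 m east.
Residual distance = √(27.0² + 21.1²) = 34.3 m.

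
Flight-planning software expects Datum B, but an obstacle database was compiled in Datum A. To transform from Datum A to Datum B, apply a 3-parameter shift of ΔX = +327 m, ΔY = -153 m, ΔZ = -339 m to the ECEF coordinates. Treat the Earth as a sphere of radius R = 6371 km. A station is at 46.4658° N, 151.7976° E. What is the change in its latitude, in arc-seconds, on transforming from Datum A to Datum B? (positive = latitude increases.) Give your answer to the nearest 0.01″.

sin φ = 0.724963, cos φ = 0.688787, sin λ = 0.472588, cos λ = -0.881284.
North component: ΔN = −sin φ cos λ·ΔX − sin φ sin λ·ΔY + cos φ·ΔZ = −(0.724963)(-0.881284)(327) − (0.724963)(0.472588)(-153) + (0.688787)(-339) = 27.84 m.
1° of latitude spans πR/180 = 111195 m, so Δφ = 27.84 / 111195 × 3600 = 0.901″.

Δφ = 0.90″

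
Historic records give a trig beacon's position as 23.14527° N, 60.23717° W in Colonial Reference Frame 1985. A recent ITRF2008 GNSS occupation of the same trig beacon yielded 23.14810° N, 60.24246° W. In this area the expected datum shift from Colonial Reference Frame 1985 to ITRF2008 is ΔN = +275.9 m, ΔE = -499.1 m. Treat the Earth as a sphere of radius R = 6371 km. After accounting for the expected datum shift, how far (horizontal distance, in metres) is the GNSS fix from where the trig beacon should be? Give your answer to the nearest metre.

Observed coordinate differences: Δφ = +0.00283°, Δλ = -0.00529°.
Converting to metres (1° lat = 111195 m, cos φ = 0.919511): observed ΔN = 314.7 m, observed ΔE = -540.9 m.
Subtracting the expected shift leaves a residual of 314.7 − (275.9) = 38.8 m north and -540.9 − (-499.1) = -41.8 m east.
Residual distance = √(38.8² + (-41.8)²) = 57.0 m.

57 m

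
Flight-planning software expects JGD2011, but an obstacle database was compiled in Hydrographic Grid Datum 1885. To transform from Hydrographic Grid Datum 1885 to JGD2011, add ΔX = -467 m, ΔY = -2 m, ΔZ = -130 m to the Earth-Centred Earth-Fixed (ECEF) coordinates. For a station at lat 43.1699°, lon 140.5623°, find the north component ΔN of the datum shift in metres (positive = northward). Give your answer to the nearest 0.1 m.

ΔN = -340.7 m

The local north axis is (−sin φ cos λ, −sin φ sin λ, cos φ), giving ΔN = -246.758 + 0.869 − 94.813 = -340.70 m.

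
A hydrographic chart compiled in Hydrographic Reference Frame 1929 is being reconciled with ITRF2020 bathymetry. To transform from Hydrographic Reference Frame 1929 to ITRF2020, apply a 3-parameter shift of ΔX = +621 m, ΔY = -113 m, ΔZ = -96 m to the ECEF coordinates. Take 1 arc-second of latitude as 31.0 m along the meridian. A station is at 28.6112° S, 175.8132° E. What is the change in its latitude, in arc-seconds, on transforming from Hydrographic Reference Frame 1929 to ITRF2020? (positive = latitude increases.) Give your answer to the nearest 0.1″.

Δφ = -12.4″

sin φ = -0.478863, cos φ = 0.877889, sin λ = 0.073008, cos λ = -0.997331.
North component: ΔN = −sin φ cos λ·ΔX − sin φ sin λ·ΔY + cos φ·ΔZ = −(-0.478863)(-0.997331)(621) − (-0.478863)(0.073008)(-113) + (0.877889)(-96) = -384.81 m.
1° of latitude spans 3600 × 31.00 = 111600 m, so Δφ = -384.81 / 111600 × 3600 = -12.413″.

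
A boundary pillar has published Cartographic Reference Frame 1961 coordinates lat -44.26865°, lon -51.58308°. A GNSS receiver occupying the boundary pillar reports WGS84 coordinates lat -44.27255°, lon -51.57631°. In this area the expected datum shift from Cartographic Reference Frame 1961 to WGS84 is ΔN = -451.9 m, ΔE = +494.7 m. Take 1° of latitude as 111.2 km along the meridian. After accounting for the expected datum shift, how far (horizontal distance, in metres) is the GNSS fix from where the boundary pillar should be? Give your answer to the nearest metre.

Observed coordinate differences: Δφ = -0.00390°, Δλ = +0.00677°.
Converting to metres (1° lat = 111200 m, cos φ = 0.716075): observed ΔN = -433.7 m, observed ΔE = 539.1 m.
Subtracting the expected shift leaves a residual of -433.7 − (-451.9) = 18.2 m north and 539.1 − (494.7) = 44.4 m east.
Residual distance = √(18.2² + 44.4²) = 48.0 m.

48 m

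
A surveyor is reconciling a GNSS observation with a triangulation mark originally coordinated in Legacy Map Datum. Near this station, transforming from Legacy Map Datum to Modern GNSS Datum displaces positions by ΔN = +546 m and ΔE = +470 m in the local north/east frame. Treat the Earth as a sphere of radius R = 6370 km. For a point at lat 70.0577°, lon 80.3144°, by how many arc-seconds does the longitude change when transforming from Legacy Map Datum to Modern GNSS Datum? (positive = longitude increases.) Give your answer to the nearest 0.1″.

Δλ = 44.6″

At latitude 70.0577°, cos φ = 0.341074.
One radian of longitude at latitude φ spans R cos φ, so Δλ = ΔE / (R cos φ) = 470.0 / (6370000 × 0.341074) = 2.1633e-04 rad = 44.621″.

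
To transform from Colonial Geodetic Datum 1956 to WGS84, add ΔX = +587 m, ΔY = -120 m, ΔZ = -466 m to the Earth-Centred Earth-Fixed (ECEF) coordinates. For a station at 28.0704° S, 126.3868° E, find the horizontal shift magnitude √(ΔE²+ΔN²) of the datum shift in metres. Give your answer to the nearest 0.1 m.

739.0 m

At φ = -28.0704°, λ = 126.3868°: sin φ = -0.470556, cos φ = 0.882370, sin λ = 0.805030, cos λ = -0.593233.
ΔE = −sin λ·ΔX + cos λ·ΔY = −(0.805030)·(587) + (-0.593233)·(-120) = -401.36 m.
ΔN = −sin φ cos λ·ΔX − sin φ sin λ·ΔY + cos φ·ΔZ = −(-0.470556)(-0.593233)(587) − (-0.470556)(0.805030)(-120) + (0.882370)(-466) = -620.50 m.
Horizontal magnitude = √(ΔE² + ΔN²) = √((-401.36)² + (-620.50)²) = 739.00 m.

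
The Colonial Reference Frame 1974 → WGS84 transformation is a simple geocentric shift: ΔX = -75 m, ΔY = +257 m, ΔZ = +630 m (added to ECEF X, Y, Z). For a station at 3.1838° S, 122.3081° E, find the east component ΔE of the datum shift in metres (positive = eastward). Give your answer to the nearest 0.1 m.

ΔE = -74.0 m

At φ = -3.1838°, λ = 122.3081°: sin φ = -0.055539, cos φ = 0.998457, sin λ = 0.845186, cos λ = -0.534472.
ΔE = −sin λ·ΔX + cos λ·ΔY = −(0.845186)·(-75) + (-0.534472)·(257) = -73.97 m.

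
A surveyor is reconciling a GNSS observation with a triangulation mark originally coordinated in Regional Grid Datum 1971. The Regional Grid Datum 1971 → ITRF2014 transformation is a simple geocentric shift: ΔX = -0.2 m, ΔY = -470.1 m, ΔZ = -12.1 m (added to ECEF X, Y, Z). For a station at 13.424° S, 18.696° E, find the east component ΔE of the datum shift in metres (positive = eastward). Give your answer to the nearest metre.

ΔE = -445 m

At φ = -13.424°, λ = 18.696°: sin φ = -0.232155, cos φ = 0.972679, sin λ = 0.320547, cos λ = 0.947233.
ΔE = −sin λ·ΔX + cos λ·ΔY = −(0.320547)·(-0.2) + (0.947233)·(-470.1) = -445.23 m.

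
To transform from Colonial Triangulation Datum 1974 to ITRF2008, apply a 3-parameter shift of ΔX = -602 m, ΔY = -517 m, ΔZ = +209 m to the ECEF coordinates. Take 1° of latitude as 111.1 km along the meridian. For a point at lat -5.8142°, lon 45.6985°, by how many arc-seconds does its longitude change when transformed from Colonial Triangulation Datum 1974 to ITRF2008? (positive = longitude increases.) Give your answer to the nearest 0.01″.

Δλ = 2.27″

sin φ = -0.101303, cos φ = 0.994856, sin λ = 0.715674, cos λ = 0.698434.
East component: ΔE = −sin λ·ΔX + cos λ·ΔY = −(0.715674)(-602) + (0.698434)(-517) = 69.75 m.
1° of latitude spans 111100 m; at latitude φ, 1° of longitude spans that × cos φ = 110528.5 m, so Δλ = 69.75 / 110528.5 × 3600 = 2.272″.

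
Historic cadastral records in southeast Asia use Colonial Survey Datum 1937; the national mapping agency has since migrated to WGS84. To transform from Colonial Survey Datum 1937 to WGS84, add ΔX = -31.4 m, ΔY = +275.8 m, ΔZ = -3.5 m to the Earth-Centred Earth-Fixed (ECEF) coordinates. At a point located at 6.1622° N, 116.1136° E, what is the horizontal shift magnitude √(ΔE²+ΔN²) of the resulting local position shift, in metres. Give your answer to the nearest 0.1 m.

The local east axis at (φ, λ) is (−sin λ, cos λ, 0), so ΔE = −sin(116.1136°)·(-31.4) + cos(116.1136°)·275.8 = -93.20 m.
The local north axis is (−sin φ cos λ, −sin φ sin λ, cos φ), giving ΔN = -1.484 − 26.583 − 3.480 = -31.55 m.
Horizontal magnitude = √(ΔE² + ΔN²) = √((-93.20)² + (-31.55)²) = 98.39 m.

98.4 m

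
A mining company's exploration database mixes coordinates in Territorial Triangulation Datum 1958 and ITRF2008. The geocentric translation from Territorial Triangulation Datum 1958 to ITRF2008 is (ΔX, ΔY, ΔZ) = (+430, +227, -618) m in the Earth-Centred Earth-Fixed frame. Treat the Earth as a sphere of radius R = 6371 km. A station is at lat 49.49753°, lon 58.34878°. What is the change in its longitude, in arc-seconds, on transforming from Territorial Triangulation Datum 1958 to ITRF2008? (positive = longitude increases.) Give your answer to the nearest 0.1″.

sin φ = 0.760378, cos φ = 0.649481, sin λ = 0.851258, cos λ = 0.524747.
East component: ΔE = −sin λ·ΔX + cos λ·ΔY = −(0.851258)(430) + (0.524747)(227) = -246.92 m.
1° of latitude spans πR/180 = 111195 m; at latitude φ, 1° of longitude spans that × cos φ = 72219.0 m, so Δλ = -246.92 / 72219.0 × 3600 = -12.309″.

Δλ = -12.3″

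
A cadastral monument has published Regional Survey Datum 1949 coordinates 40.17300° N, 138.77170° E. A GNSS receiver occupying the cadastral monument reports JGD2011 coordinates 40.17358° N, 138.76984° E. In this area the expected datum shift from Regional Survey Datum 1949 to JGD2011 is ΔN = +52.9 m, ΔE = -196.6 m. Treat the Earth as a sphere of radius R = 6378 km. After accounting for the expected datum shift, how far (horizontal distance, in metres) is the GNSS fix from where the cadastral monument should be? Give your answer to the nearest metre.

Observed coordinate differences: Δφ = +0.00058°, Δλ = -0.00186°.
Converting to metres (1° lat = 111317 m, cos φ = 0.764100): observed ΔN = 64.6 m, observed ΔE = -158.2 m.
Subtracting the expected shift leaves a residual of 64.6 − (52.9) = 11.7 m north and -158.2 − (-196.6) = 38.4 m east.
Residual distance = √(11.7² + 38.4²) = 40.1 m.

40 m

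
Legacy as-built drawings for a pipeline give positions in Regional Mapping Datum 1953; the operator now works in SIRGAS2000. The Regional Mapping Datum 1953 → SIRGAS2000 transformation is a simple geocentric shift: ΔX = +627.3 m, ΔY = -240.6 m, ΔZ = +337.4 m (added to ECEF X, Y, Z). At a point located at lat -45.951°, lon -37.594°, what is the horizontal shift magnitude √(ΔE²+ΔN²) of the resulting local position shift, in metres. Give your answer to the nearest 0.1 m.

723.3 m

At φ = -45.951°, λ = -37.594°: sin φ = -0.718745, cos φ = 0.695273, sin λ = -0.610062, cos λ = 0.792354.
ΔE = −sin λ·ΔX + cos λ·ΔY = −(-0.610062)·(627.3) + (0.792354)·(-240.6) = 192.05 m.
ΔN = −sin φ cos λ·ΔX − sin φ sin λ·ΔY + cos φ·ΔZ = −(-0.718745)(0.792354)(627.3) − (-0.718745)(-0.610062)(-240.6) + (0.695273)(337.4) = 697.33 m.
Horizontal magnitude = √(ΔE² + ΔN²) = √(192.05² + 697.33²) = 723.29 m.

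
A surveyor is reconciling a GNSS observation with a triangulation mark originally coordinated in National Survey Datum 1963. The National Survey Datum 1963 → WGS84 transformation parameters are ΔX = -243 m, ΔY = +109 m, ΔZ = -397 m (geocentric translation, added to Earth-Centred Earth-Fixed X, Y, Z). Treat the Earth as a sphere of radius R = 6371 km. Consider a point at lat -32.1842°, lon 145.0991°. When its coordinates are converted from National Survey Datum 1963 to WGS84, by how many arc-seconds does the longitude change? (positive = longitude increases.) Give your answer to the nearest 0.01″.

sin φ = -0.532643, cos φ = 0.846340, sin λ = 0.572159, cos λ = -0.820143.
East component: ΔE = −sin λ·ΔX + cos λ·ΔY = −(0.572159)(-243) + (-0.820143)(109) = 49.64 m.
1° of latitude spans πR/180 = 111195 m; at latitude φ, 1° of longitude spans that × cos φ = 94108.7 m, so Δλ = 49.64 / 94108.7 × 3600 = 1.899″.

Δλ = 1.90″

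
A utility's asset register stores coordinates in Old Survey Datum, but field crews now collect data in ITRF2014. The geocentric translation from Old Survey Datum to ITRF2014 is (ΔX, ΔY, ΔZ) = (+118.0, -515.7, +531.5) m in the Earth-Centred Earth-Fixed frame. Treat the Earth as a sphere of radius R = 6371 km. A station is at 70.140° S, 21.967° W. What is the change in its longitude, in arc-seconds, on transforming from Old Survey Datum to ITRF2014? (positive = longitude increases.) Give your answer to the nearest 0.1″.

sin φ = -0.940526, cos φ = 0.339723, sin λ = -0.374073, cos λ = 0.927399.
East component: ΔE = −sin λ·ΔX + cos λ·ΔY = −(-0.374073)(118.0) + (0.927399)(-515.7) = -434.12 m.
1° of latitude spans πR/180 = 111195 m; at latitude φ, 1° of longitude spans that × cos φ = 37775.5 m, so Δλ = -434.12 / 37775.5 × 3600 = -41.372″.

Δλ = -41.4″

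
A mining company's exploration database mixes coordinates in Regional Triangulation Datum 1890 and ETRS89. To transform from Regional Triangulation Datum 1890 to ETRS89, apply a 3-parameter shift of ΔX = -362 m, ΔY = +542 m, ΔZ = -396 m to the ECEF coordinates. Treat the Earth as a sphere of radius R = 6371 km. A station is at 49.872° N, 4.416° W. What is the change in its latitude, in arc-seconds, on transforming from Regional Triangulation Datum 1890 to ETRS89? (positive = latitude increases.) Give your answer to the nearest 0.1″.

sin φ = 0.764607, cos φ = 0.644497, sin λ = -0.076997, cos λ = 0.997031.
North component: ΔN = −sin φ cos λ·ΔX − sin φ sin λ·ΔY + cos φ·ΔZ = −(0.764607)(0.997031)(-362) − (0.764607)(-0.076997)(542) + (0.644497)(-396) = 52.65 m.
1° of latitude spans πR/180 = 111195 m, so Δφ = 52.65 / 111195 × 3600 = 1.705″.

Δφ = 1.7″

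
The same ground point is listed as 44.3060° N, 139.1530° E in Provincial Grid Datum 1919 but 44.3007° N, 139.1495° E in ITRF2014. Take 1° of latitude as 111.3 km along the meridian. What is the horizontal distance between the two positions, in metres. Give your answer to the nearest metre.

Δφ = 44.3007° − 44.3060° = -0.0053°; Δλ = 139.1495° − 139.1530° = -0.0035°.
ΔN = Δφ × 111300 = -589.9 m; ΔE = Δλ × 111300 × cos(44.3060°) = -0.0035 × 111300 × 0.715620 = -278.8 m.
Distance = √(ΔE² + ΔN²) = √((-278.8)² + (-589.9)²) = 652.4 m.

652 m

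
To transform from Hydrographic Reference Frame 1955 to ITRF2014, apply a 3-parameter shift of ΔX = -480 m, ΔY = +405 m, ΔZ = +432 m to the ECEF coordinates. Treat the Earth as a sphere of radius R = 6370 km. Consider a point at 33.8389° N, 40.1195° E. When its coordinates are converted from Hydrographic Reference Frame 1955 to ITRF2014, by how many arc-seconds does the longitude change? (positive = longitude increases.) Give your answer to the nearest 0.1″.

sin φ = 0.556860, cos φ = 0.830607, sin λ = 0.644384, cos λ = 0.764702.
East component: ΔE = −sin λ·ΔX + cos λ·ΔY = −(0.644384)(-480) + (0.764702)(405) = 619.01 m.
1° of latitude spans πR/180 = 111177 m; at latitude φ, 1° of longitude spans that × cos φ = 92344.7 m, so Δλ = 619.01 / 92344.7 × 3600 = 24.132″.

Δλ = 24.1″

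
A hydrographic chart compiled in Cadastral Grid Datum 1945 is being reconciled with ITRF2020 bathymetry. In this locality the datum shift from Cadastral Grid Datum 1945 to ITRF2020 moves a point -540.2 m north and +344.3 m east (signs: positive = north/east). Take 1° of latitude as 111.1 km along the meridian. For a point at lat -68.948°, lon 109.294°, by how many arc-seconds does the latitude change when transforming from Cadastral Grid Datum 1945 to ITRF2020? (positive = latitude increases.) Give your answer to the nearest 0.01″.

Δφ = -17.50″

1° of latitude = 111.1 km, so Δφ = -540.2 / 111100 = -0.0048623° = -17.504″.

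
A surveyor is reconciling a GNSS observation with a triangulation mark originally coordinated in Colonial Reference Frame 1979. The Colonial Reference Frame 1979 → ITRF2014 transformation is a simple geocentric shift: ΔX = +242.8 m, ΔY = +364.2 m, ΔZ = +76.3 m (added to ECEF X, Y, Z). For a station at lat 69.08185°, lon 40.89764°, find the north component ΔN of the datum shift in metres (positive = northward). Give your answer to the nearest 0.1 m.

ΔN = -366.9 m

At φ = 69.08185°, λ = 40.89764°: sin φ = 0.934091, cos φ = 0.357034, sin λ = 0.654710, cos λ = 0.755880.
ΔN = −sin φ cos λ·ΔX − sin φ sin λ·ΔY + cos φ·ΔZ = −(0.934091)(0.755880)(242.8) − (0.934091)(0.654710)(364.2) + (0.357034)(76.3) = -366.92 m.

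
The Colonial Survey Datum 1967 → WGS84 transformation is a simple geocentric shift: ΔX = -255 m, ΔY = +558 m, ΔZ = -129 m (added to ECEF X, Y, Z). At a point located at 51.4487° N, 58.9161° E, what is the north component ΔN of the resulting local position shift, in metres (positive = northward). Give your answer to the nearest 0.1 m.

ΔN = -351.2 m

At φ = 51.4487°, λ = 58.9161°: sin φ = 0.782050, cos φ = 0.623215, sin λ = 0.856412, cos λ = 0.516293.
ΔN = −sin φ cos λ·ΔX − sin φ sin λ·ΔY + cos φ·ΔZ = −(0.782050)(0.516293)(-255) − (0.782050)(0.856412)(558) + (0.623215)(-129) = -351.16 m.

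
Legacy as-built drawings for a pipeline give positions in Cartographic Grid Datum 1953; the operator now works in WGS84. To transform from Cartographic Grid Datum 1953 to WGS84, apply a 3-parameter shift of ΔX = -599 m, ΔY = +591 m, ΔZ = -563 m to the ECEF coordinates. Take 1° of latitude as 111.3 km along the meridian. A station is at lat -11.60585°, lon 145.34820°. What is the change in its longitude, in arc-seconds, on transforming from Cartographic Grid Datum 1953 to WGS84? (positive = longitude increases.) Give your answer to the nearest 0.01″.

sin φ = -0.201178, cos φ = 0.979555, sin λ = 0.568588, cos λ = -0.822623.
East component: ΔE = −sin λ·ΔX + cos λ·ΔY = −(0.568588)(-599) + (-0.822623)(591) = -145.59 m.
1° of latitude spans 111300 m; at latitude φ, 1° of longitude spans that × cos φ = 109024.4 m, so Δλ = -145.59 / 109024.4 × 3600 = -4.807″.

Δλ = -4.81″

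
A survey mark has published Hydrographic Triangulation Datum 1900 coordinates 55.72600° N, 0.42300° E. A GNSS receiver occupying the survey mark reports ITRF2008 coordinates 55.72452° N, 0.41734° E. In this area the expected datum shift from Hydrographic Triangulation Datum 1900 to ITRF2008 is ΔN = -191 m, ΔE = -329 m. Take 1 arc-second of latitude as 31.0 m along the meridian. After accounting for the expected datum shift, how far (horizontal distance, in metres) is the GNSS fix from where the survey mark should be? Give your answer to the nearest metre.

Observed coordinate differences: Δφ = -0.00148°, Δλ = -0.00566°.
Converting to metres (1° lat = 111600 m, cos φ = 0.563151): observed ΔN = -165.2 m, observed ΔE = -355.7 m.
Subtracting the expected shift leaves a residual of -165.2 − (-191) = 25.8 m north and -355.7 − (-329) = -26.7 m east.
Residual distance = √(25.8² + (-26.7)²) = 37.2 m.

37 m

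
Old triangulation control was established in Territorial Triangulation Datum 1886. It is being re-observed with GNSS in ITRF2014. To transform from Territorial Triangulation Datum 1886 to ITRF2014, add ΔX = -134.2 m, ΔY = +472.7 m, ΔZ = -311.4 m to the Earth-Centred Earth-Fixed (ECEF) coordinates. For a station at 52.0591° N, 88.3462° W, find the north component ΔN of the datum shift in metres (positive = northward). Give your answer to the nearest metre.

The local north axis is (−sin φ cos λ, −sin φ sin λ, cos φ), giving ΔN = 3.054 + 372.637 − 191.464 = 184.23 m.

ΔN = 184 m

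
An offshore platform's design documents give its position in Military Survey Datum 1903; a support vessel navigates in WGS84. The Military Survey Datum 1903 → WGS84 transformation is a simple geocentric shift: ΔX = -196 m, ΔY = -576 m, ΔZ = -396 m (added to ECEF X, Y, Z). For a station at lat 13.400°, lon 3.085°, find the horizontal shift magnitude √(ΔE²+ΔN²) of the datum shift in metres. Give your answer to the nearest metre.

655 m

At φ = 13.400°, λ = 3.085°: sin φ = 0.231748, cos φ = 0.972776, sin λ = 0.053817, cos λ = 0.998551.
ΔE = −sin λ·ΔX + cos λ·ΔY = −(0.053817)·(-196) + (0.998551)·(-576) = -564.62 m.
ΔN = −sin φ cos λ·ΔX − sin φ sin λ·ΔY + cos φ·ΔZ = −(0.231748)(0.998551)(-196) − (0.231748)(0.053817)(-576) + (0.972776)(-396) = -332.68 m.
Horizontal magnitude = √(ΔE² + ΔN²) = √((-564.62)² + (-332.68)²) = 655.34 m.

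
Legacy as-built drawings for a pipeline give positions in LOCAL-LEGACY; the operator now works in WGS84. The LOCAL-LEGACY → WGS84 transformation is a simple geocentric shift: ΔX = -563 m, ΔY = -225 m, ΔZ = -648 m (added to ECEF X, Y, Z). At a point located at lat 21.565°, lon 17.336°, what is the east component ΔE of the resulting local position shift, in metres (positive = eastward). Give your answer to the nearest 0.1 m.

At φ = 21.565°, λ = 17.336°: sin φ = 0.367557, cos φ = 0.930001, sin λ = 0.297975, cos λ = 0.954574.
ΔE = −sin λ·ΔX + cos λ·ΔY = −(0.297975)·(-563) + (0.954574)·(-225) = -47.02 m.

ΔE = -47.0 m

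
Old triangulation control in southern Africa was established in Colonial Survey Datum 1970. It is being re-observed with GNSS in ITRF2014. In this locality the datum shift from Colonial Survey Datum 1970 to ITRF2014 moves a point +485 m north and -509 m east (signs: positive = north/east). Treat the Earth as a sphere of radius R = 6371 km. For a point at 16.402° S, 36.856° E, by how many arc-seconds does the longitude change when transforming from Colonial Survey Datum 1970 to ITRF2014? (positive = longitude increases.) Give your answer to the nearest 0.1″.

At latitude -16.402°, cos φ = 0.959304.
One radian of longitude at latitude φ spans R cos φ, so Δλ = ΔE / (R cos φ) = -509.0 / (6371000 × 0.959304) = -8.3283e-05 rad = -17.178″.

Δλ = -17.2″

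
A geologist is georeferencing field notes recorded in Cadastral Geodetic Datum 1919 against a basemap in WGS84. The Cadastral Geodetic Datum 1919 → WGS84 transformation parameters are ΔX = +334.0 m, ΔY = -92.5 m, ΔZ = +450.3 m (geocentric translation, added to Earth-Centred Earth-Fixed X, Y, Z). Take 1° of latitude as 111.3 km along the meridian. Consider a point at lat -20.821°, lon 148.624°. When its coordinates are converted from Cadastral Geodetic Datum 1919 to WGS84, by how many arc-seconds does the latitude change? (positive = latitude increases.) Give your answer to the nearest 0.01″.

Δφ = 9.78″

sin φ = -0.355450, cos φ = 0.934695, sin λ = 0.520652, cos λ = -0.853769.
North component: ΔN = −sin φ cos λ·ΔX − sin φ sin λ·ΔY + cos φ·ΔZ = −(-0.355450)(-0.853769)(334.0) − (-0.355450)(0.520652)(-92.5) + (0.934695)(450.3) = 302.42 m.
1° of latitude spans 111300 m, so Δφ = 302.42 / 111300 × 3600 = 9.782″.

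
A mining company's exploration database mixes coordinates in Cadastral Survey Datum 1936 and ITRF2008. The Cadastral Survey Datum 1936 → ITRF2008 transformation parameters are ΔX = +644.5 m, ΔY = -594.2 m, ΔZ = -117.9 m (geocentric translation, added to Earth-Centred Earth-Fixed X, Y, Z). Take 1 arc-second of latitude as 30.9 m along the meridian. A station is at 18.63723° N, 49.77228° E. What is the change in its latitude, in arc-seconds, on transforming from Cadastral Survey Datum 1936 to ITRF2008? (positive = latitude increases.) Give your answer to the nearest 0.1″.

Δφ = -3.2″

sin φ = 0.319575, cos φ = 0.947561, sin λ = 0.763484, cos λ = 0.645827.
North component: ΔN = −sin φ cos λ·ΔX − sin φ sin λ·ΔY + cos φ·ΔZ = −(0.319575)(0.645827)(644.5) − (0.319575)(0.763484)(-594.2) + (0.947561)(-117.9) = -99.76 m.
1° of latitude spans 3600 × 30.90 = 111240 m, so Δφ = -99.76 / 111240 × 3600 = -3.228″.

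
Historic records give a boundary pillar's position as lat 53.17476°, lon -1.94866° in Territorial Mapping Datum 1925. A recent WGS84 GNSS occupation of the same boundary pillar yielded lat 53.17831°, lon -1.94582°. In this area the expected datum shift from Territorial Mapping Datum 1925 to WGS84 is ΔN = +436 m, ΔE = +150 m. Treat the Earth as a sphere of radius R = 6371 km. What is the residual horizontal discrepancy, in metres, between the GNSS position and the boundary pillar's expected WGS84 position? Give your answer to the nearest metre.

57 m

Observed coordinate differences: Δφ = +0.00355°, Δλ = +0.00284°.
Converting to metres (1° lat = 111195 m, cos φ = 0.599376): observed ΔN = 394.7 m, observed ΔE = 189.3 m.
Subtracting the expected shift leaves a residual of 394.7 − (436) = -41.3 m north and 189.3 − (150) = 39.3 m east.
Residual distance = √((-41.3)² + 39.3²) = 57.0 m.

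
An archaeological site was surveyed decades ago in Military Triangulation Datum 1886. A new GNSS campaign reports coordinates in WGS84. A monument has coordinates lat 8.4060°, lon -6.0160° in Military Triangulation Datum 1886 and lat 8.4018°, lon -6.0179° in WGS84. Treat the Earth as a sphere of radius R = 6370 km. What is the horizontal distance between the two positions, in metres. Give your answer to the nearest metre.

512 m

Δφ = 8.4018° − 8.4060° = -0.0042°; Δλ = -6.0179° − -6.0160° = -0.0019°.
1° along a meridian = πR/180 = 111177 m.
ΔN = Δφ × 111177 = -466.9 m; ΔE = Δλ × 111177 × cos(8.4060°) = -0.0019 × 111177 × 0.989257 = -209.0 m.
Distance = √(ΔE² + ΔN²) = √((-209.0)² + (-466.9)²) = 511.6 m.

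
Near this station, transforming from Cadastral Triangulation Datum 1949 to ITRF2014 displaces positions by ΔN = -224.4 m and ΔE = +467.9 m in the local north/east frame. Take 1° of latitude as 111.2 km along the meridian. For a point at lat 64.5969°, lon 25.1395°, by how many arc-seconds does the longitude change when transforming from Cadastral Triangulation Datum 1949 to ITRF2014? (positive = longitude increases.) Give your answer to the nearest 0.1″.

At latitude 64.5969°, cos φ = 0.428984.
1° of longitude at this latitude = 111.2 × cos φ = 47.70 km, so Δλ = 467.9 / 47703.0 = 0.0098086° = 35.311″.

Δλ = 35.3″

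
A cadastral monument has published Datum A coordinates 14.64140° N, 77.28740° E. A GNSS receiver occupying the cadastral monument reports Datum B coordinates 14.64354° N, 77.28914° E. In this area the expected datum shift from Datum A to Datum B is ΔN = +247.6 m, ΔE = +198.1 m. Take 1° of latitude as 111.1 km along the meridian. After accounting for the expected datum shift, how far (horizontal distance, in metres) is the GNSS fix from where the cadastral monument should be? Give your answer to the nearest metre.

15 m

Observed coordinate differences: Δφ = +0.00214°, Δλ = +0.00174°.
Converting to metres (1° lat = 111100 m, cos φ = 0.967527): observed ΔN = 237.8 m, observed ΔE = 187.0 m.
Subtracting the expected shift leaves a residual of 237.8 − (247.6) = -9.8 m north and 187.0 − (198.1) = -11.1 m east.
Residual distance = √((-9.8)² + (-11.1)²) = 14.8 m.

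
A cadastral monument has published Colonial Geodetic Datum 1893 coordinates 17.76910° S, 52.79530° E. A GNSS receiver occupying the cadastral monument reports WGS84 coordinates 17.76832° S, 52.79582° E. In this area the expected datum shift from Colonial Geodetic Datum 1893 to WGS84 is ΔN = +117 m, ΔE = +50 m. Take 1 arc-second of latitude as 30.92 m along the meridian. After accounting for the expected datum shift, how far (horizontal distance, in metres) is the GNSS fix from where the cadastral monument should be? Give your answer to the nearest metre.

Observed coordinate differences: Δφ = +0.00078°, Δλ = +0.00052°.
Converting to metres (1° lat = 111312 m, cos φ = 0.952294): observed ΔN = 86.8 m, observed ΔE = 55.1 m.
Subtracting the expected shift leaves a residual of 86.8 − (117) = -30.2 m north and 55.1 − (50) = 5.1 m east.
Residual distance = √((-30.2)² + 5.1²) = 30.6 m.

31 m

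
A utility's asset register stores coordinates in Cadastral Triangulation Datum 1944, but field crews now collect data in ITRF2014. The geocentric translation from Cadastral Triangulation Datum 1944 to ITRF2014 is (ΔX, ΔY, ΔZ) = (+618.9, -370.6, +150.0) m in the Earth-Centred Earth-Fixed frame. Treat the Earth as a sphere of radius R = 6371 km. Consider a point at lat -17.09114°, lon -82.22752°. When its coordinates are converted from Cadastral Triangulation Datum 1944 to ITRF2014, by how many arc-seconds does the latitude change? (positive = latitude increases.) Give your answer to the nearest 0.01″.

Δφ = 8.93″

sin φ = -0.293893, cos φ = 0.955838, sin λ = -0.990813, cos λ = 0.135240.
North component: ΔN = −sin φ cos λ·ΔX − sin φ sin λ·ΔY + cos φ·ΔZ = −(-0.293893)(0.135240)(618.9) − (-0.293893)(-0.990813)(-370.6) + (0.955838)(150.0) = 275.89 m.
1° of latitude spans πR/180 = 111195 m, so Δφ = 275.89 / 111195 × 3600 = 8.932″.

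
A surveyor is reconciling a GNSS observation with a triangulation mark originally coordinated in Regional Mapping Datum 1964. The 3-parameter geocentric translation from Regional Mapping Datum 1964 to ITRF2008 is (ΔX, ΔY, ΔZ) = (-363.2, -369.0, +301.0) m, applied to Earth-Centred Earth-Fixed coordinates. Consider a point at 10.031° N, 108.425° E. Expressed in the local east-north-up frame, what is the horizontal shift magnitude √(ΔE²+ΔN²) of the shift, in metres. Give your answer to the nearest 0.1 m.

The local east axis at (φ, λ) is (−sin λ, cos λ, 0), so ΔE = −sin(108.425°)·(-363.2) + cos(108.425°)·(-369.0) = 461.21 m.
The local north axis is (−sin φ cos λ, −sin φ sin λ, cos φ), giving ΔN = -19.995 + 60.978 + 296.399 = 337.38 m.
Horizontal magnitude = √(ΔE² + ΔN²) = √(461.21² + 337.38²) = 571.44 m.

571.4 m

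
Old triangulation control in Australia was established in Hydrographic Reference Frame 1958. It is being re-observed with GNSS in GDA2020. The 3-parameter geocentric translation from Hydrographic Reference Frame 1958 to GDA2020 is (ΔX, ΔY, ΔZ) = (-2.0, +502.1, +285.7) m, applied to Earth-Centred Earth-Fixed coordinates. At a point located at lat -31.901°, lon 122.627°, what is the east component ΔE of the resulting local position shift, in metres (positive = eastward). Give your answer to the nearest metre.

At φ = -31.901°, λ = 122.627°: sin φ = -0.528453, cos φ = 0.848962, sin λ = 0.842198, cos λ = -0.539168.
ΔE = −sin λ·ΔX + cos λ·ΔY = −(0.842198)·(-2.0) + (-0.539168)·(502.1) = -269.03 m.

ΔE = -269 m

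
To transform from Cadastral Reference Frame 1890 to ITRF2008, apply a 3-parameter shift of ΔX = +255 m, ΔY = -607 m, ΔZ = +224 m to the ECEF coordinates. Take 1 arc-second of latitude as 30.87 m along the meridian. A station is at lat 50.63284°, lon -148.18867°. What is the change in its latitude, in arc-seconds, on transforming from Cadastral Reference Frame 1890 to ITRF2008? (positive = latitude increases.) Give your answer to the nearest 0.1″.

Δφ = 2.0″

sin φ = 0.773097, cos φ = 0.634288, sin λ = -0.527124, cos λ = -0.849788.
North component: ΔN = −sin φ cos λ·ΔX − sin φ sin λ·ΔY + cos φ·ΔZ = −(0.773097)(-0.849788)(255) − (0.773097)(-0.527124)(-607) + (0.634288)(224) = 62.24 m.
1° of latitude spans 3600 × 30.87 = 111132 m, so Δφ = 62.24 / 111132 × 3600 = 2.016″.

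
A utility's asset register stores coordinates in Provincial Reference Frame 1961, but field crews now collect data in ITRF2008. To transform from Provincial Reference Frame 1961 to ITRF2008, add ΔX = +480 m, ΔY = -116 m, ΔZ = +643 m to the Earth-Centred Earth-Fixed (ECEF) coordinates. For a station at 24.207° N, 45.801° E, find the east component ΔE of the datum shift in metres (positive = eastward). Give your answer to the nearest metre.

The local east axis at (φ, λ) is (−sin λ, cos λ, 0), so ΔE = −sin(45.801°)·480 + cos(45.801°)·(-116) = -424.99 m.

ΔE = -425 m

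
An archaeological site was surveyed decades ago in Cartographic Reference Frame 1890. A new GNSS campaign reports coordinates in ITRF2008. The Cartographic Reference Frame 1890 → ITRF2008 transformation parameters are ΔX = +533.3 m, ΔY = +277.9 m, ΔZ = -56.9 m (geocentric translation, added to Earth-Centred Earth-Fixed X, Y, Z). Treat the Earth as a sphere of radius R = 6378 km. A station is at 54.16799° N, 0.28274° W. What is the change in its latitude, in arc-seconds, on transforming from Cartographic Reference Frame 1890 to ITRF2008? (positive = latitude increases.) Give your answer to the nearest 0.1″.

sin φ = 0.810737, cos φ = 0.585411, sin λ = -0.004935, cos λ = 0.999988.
North component: ΔN = −sin φ cos λ·ΔX − sin φ sin λ·ΔY + cos φ·ΔZ = −(0.810737)(0.999988)(533.3) − (0.810737)(-0.004935)(277.9) + (0.585411)(-56.9) = -464.56 m.
1° of latitude spans πR/180 = 111317 m, so Δφ = -464.56 / 111317 × 3600 = -15.024″.

Δφ = -15.0″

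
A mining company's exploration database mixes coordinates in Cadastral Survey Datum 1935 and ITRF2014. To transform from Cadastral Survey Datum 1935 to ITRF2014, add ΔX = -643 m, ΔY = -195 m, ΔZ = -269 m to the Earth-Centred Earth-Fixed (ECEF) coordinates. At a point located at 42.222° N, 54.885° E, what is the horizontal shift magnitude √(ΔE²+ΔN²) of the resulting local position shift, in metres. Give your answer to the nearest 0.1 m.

442.4 m

The local east axis at (φ, λ) is (−sin λ, cos λ, 0), so ΔE = −sin(54.885°)·(-643) + cos(54.885°)·(-195) = 413.81 m.
The local north axis is (−sin φ cos λ, −sin φ sin λ, cos φ), giving ΔN = 248.552 + 107.191 − 199.207 = 156.54 m.
Horizontal magnitude = √(ΔE² + ΔN²) = √(413.81² + 156.54²) = 442.42 m.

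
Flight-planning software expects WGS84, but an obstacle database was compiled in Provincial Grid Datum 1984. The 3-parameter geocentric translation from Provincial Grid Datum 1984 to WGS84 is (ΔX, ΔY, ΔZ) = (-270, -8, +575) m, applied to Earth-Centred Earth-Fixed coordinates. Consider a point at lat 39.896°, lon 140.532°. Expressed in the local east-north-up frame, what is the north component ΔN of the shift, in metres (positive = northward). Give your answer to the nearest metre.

At φ = 39.896°, λ = 140.532°: sin φ = 0.641396, cos φ = 0.767210, sin λ = 0.635647, cos λ = -0.771980.
ΔN = −sin φ cos λ·ΔX − sin φ sin λ·ΔY + cos φ·ΔZ = −(0.641396)(-0.771980)(-270) − (0.641396)(0.635647)(-8) + (0.767210)(575) = 310.72 m.

ΔN = 311 m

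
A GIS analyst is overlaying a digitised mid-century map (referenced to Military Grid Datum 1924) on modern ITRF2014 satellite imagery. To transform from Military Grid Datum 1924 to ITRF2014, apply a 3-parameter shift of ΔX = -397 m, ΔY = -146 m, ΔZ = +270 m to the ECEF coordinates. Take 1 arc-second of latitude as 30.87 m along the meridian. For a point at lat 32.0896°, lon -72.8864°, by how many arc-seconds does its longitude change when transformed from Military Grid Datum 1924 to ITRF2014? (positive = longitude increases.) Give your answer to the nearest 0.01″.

Δλ = -16.15″

sin φ = 0.531245, cos φ = 0.847218, sin λ = -0.955723, cos λ = 0.294267.
East component: ΔE = −sin λ·ΔX + cos λ·ΔY = −(-0.955723)(-397) + (0.294267)(-146) = -422.39 m.
1° of latitude spans 3600 × 30.87 = 111132 m; at latitude φ, 1° of longitude spans that × cos φ = 94153.1 m, so Δλ = -422.39 / 94153.1 × 3600 = -16.150″.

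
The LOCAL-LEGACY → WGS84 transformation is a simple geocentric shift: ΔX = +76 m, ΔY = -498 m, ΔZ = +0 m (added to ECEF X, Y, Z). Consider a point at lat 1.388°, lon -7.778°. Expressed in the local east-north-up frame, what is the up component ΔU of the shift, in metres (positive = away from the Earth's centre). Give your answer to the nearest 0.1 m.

ΔU = 142.7 m

At φ = 1.388°, λ = -7.778°: sin φ = 0.024223, cos φ = 0.999707, sin λ = -0.135335, cos λ = 0.990800.
ΔU = cos φ cos λ·ΔX + cos φ sin λ·ΔY + sin φ·ΔZ = (0.999707)(0.990800)(76) + (0.999707)(-0.135335)(-498) + (0.024223)(0) = 142.66 m.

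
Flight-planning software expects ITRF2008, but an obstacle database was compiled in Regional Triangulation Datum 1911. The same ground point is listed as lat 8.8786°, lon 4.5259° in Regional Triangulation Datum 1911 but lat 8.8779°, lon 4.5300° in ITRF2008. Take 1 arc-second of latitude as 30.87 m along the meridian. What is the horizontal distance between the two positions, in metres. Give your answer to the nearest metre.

Δφ = 8.8779° − 8.8786° = -0.0007°; Δλ = 4.5300° − 4.5259° = +0.0041°.
1° of latitude = 3600 × 30.87 = 111132 m.
ΔN = Δφ × 111132 = -77.8 m; ΔE = Δλ × 111132 × cos(8.8786°) = +0.0041 × 111132 × 0.988018 = 450.2 m.
Distance = √(ΔE² + ΔN²) = √(450.2² + (-77.8)²) = 456.9 m.

457 m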